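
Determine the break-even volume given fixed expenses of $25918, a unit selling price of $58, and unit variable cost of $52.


Formula: BEQ = Fixed Costs / (Price - Variable Cost)
Contribution margin = $58 - $52 = $6/unit
BEQ = ceil($25918 / $6/unit) = ceil(4319.67) = 4320 units

4320 units


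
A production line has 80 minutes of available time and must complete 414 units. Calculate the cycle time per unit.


Formula: CT = Available Time / Number of Units
CT = 80 min / 414 units
CT = 0.19 min/unit

0.19 min/unit


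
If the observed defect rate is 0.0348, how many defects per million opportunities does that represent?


DPMO = defect_rate * 1000000 = 0.0348 * 1000000

34800


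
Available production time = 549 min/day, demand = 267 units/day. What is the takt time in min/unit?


Formula: Takt Time = Available Production Time / Customer Demand
Takt = 549 min/day / 267 units/day
Takt = 2.06 min/unit

2.06 min/unit


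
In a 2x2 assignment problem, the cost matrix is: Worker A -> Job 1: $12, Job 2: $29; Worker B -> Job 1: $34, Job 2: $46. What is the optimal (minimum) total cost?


Option 1: A->1 + B->2 = $12 + $46 = $58
Option 2: A->2 + B->1 = $29 + $34 = $63
Min cost = min($58, $63) = $58

$58


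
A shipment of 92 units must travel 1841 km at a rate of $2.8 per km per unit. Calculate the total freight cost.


TC = dist * cost * units = 1841 * 2.8 * 92 = $474241.60

$474241.60


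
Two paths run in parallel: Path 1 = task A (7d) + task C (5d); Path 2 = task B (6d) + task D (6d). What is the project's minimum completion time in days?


Path 1 = 7 + 5 = 12 days
Path 2 = 6 + 6 = 12 days
Duration = max(12, 12) = 12 days

12 days


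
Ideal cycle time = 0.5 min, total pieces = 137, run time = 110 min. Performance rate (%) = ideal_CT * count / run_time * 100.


Formula: Performance = (Ideal CT * Total Count) / Run Time * 100
Ideal output time = 0.5 * 137 = 68.5 min
Performance = 68.5 / 110 * 100 = 62.3%

62.3%


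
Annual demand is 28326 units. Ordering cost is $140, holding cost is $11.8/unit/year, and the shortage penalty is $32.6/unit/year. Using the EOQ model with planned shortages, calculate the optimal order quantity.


Formula: EOQ* = sqrt(2DS/H) * sqrt((H+P)/P)
Base EOQ = sqrt(2*28326*140/11.8) = 819.84 units
Correction = sqrt((11.8+32.6)/32.6) = 1.16703
EOQ* = 819.84 * 1.16703 = 956.8 units

956.8 units


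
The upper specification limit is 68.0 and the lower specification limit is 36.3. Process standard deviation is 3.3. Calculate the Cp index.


Cp = (68.0 - 36.3) / (6 * 3.3)

1.6


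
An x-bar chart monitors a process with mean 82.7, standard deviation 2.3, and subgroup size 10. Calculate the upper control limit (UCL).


UCL = 82.7 + 3 * 2.3 / sqrt(10)

84.88


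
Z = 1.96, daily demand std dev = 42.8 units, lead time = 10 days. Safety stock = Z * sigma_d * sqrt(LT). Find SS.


Formula: SS = z * sigma_d * sqrt(LT)
sqrt(LT) = sqrt(10) = 3.1623
SS = 1.96 * 42.8 * 3.1623
SS = 265.3 units

265.3 units


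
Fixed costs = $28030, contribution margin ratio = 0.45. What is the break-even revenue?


Formula: BER = Fixed Costs / Contribution Margin Ratio
BER = $28030 / 0.45
BER = $62288.89 (to the nearest cent)

$62288.89


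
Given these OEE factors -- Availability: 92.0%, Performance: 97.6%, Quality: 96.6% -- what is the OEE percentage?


Formula: OEE = Availability * Performance * Quality / 10000
A * P = 92.0% * 97.6% / 100 = 89.79%
OEE = 89.79% * 96.6% / 100 = 86.7%

86.7%


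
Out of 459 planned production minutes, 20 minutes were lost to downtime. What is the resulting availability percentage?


Formula: Availability = (Planned Time - Downtime) / Planned Time * 100
Uptime = 459 - 20 = 439 min
Availability = 439 / 459 * 100 = 95.6%

95.6%


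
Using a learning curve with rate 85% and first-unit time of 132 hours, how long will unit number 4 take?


Formula: T_n = T_1 * (learning_rate)^(log2(n)) where learning_rate = rate/100
Doublings = log2(4) = 2
T_n = 132 * 0.85^2
T_n = 132 * 0.7225 = 95.4 hours

95.4 hours


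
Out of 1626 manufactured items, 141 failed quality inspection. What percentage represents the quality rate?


Formula: Quality Rate = Good Pieces / Total Pieces * 100
Good pieces = 1626 - 141 = 1485
QR = 1485 / 1626 * 100 = 91.3%

91.3%


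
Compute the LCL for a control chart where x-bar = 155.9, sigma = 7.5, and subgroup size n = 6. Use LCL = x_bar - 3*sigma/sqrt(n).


LCL = 155.9 - 3 * 7.5 / sqrt(6)

146.71


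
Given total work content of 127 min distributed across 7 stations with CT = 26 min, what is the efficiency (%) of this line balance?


Formula: Efficiency = Sum of Task Times / (N_stations * CT) * 100
Total station capacity = 7 stations * 26 min = 182 min
Efficiency = 127 / 182 * 100 = 69.8%

69.8%


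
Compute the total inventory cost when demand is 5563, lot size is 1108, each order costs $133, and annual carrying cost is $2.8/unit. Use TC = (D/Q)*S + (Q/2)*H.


TC = 5563/1108 * 133 + 1108/2 * 2.8

$2218.96


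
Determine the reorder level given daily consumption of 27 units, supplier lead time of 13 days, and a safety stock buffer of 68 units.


Formula: ROP = (Daily Demand * Lead Time) + Safety Stock
Demand during lead time = 27 * 13 = 351 units
ROP = 351 + 68 = 419 units

419 units


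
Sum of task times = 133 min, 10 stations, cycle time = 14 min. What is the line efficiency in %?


Formula: Efficiency = Sum of Task Times / (N_stations * CT) * 100
Total station capacity = 10 stations * 14 min = 140 min
Efficiency = 133 / 140 * 100 = 95.0%

95.0%


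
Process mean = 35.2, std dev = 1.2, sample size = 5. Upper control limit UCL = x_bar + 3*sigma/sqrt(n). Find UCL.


UCL = 35.2 + 3 * 1.2 / sqrt(5)

36.81


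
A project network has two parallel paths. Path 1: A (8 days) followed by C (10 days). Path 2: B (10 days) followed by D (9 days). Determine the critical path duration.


Path 1 = 8 + 10 = 18 days
Path 2 = 10 + 9 = 19 days
Duration = max(18, 19) = 19 days

19 days


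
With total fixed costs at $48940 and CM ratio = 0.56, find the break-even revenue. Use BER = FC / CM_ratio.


Formula: BER = Fixed Costs / Contribution Margin Ratio
BER = $48940 / 0.56
BER = $87392.86 (to the nearest cent)

$87392.86


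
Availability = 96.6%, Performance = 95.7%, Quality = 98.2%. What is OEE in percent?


Formula: OEE = Availability * Performance * Quality / 10000
A * P = 96.6% * 95.7% / 100 = 92.45%
OEE = 92.45% * 98.2% / 100 = 90.8%

90.8%


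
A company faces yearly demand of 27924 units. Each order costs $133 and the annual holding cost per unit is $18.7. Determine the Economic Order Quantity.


Formula: EOQ = sqrt(2 * D * S / H)
Numerator: 2 * 27924 * 133 = 7427784
2DS/H = 7427784 / 18.7 = 397207.7
EOQ = sqrt(397207.7) = 630.2 units

630.2 units


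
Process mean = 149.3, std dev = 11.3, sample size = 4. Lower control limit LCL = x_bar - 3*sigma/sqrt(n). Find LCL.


LCL = 149.3 - 3 * 11.3 / sqrt(4)

132.35


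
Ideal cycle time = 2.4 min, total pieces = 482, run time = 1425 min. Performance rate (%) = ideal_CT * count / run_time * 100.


Formula: Performance = (Ideal CT * Total Count) / Run Time * 100
Ideal output time = 2.4 * 482 = 1156.8 min
Performance = 1156.8 / 1425 * 100 = 81.2%

81.2%


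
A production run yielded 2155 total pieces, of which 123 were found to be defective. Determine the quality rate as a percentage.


Formula: Quality Rate = Good Pieces / Total Pieces * 100
Good pieces = 2155 - 123 = 2032
QR = 2032 / 2155 * 100 = 94.3%

94.3%


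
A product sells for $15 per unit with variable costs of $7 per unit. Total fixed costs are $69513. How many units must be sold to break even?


Formula: BEQ = Fixed Costs / (Price - Variable Cost)
Contribution margin = $15 - $7 = $8/unit
BEQ = ceil($69513 / $8/unit) = ceil(8689.12) = 8690 units

8690 units


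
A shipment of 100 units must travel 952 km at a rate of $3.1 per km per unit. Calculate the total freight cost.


TC = dist * cost * units = 952 * 3.1 * 100 = $295120.00

$295120.00


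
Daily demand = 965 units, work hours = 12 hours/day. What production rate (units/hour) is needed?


Formula: Production Rate = Daily Demand / Available Hours
Rate = 965 units/day / 12 hours/day
Rate = 80.4 units/hour

80.4 units/hour


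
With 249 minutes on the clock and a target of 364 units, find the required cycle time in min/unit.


Formula: CT = Available Time / Number of Units
CT = 249 min / 364 units
CT = 0.68 min/unit

0.68 min/unit


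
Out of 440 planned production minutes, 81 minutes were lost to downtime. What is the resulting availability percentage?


Formula: Availability = (Planned Time - Downtime) / Planned Time * 100
Uptime = 440 - 81 = 359 min
Availability = 359 / 440 * 100 = 81.6%

81.6%


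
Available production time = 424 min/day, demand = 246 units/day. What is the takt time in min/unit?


Formula: Takt Time = Available Production Time / Customer Demand
Takt = 424 min/day / 246 units/day
Takt = 1.72 min/unit

1.72 min/unit


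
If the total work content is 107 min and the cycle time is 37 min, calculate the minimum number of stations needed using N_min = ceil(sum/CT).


Formula: N_min = ceil(Sum of Task Times / Cycle Time)
N_min = ceil(107 min / 37 min) = ceil(2.8919)
N_min = 3 stations

3


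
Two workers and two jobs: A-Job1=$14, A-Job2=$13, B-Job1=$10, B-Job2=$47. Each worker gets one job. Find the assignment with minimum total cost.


Option 1: A->1 + B->2 = $14 + $47 = $61
Option 2: A->2 + B->1 = $13 + $10 = $23
Min cost = min($61, $23) = $23

$23


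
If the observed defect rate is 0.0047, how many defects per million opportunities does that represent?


DPMO = defect_rate * 1000000 = 0.0047 * 1000000

4700


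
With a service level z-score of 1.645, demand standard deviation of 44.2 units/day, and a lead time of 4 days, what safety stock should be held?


Formula: SS = z * sigma_d * sqrt(LT)
sqrt(LT) = sqrt(4) = 2.0
SS = 1.645 * 44.2 * 2.0
SS = 145.4 units

145.4 units


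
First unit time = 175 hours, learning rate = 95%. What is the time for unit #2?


Formula: T_n = T_1 * (learning_rate)^(log2(n)) where learning_rate = rate/100
Doublings = log2(2) = 1
T_n = 175 * 0.95^1
T_n = 175 * 0.95 = 166.3 hours

166.3 hours


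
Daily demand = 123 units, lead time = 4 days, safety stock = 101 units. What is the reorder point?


Formula: ROP = (Daily Demand * Lead Time) + Safety Stock
Demand during lead time = 123 * 4 = 492 units
ROP = 492 + 101 = 593 units

593 units


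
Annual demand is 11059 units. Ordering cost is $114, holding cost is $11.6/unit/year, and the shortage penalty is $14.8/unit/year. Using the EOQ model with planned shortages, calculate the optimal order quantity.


Formula: EOQ* = sqrt(2DS/H) * sqrt((H+P)/P)
Base EOQ = sqrt(2*11059*114/11.6) = 466.23 units
Correction = sqrt((11.6+14.8)/14.8) = 1.33558
EOQ* = 466.23 * 1.33558 = 622.7 units

622.7 units


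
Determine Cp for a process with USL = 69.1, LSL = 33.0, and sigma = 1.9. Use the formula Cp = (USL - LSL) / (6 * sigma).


Cp = (69.1 - 33.0) / (6 * 1.9)

3.17


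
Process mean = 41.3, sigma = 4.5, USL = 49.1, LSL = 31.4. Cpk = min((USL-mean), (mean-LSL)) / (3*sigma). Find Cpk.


Cpu = (49.1 - 41.3) / (3 * 4.5) = 0.58
Cpl = (41.3 - 31.4) / (3 * 4.5) = 0.73
Cpk = min(0.58, 0.73) = 0.58

0.58


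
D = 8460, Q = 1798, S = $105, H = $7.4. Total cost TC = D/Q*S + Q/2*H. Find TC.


TC = 8460/1798 * 105 + 1798/2 * 7.4

$7146.65


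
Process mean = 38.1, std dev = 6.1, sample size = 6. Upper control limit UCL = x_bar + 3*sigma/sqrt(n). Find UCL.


UCL = 38.1 + 3 * 6.1 / sqrt(6)

45.57


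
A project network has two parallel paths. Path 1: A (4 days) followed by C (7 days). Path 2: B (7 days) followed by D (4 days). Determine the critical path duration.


Path 1 = 4 + 7 = 11 days
Path 2 = 7 + 4 = 11 days
Duration = max(11, 11) = 11 days

11 days


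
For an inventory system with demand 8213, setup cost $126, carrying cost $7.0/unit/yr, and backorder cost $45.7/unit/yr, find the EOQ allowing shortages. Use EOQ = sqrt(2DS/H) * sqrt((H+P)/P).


Formula: EOQ* = sqrt(2DS/H) * sqrt((H+P)/P)
Base EOQ = sqrt(2*8213*126/7.0) = 543.75 units
Correction = sqrt((7.0+45.7)/45.7) = 1.07386
EOQ* = 543.75 * 1.07386 = 583.9 units

583.9 units


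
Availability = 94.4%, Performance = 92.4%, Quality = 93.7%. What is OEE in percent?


Formula: OEE = Availability * Performance * Quality / 10000
A * P = 94.4% * 92.4% / 100 = 87.23%
OEE = 87.23% * 93.7% / 100 = 81.7%

81.7%


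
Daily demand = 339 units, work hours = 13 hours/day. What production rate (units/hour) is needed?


Formula: Production Rate = Daily Demand / Available Hours
Rate = 339 units/day / 13 hours/day
Rate = 26.1 units/hour

26.1 units/hour


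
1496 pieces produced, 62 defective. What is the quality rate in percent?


Formula: Quality Rate = Good Pieces / Total Pieces * 100
Good pieces = 1496 - 62 = 1434
QR = 1434 / 1496 * 100 = 95.9%

95.9%


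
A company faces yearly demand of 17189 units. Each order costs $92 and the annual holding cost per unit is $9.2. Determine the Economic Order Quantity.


Formula: EOQ = sqrt(2 * D * S / H)
Numerator: 2 * 17189 * 92 = 3162776
2DS/H = 3162776 / 9.2 = 343780.0
EOQ = sqrt(343780.0) = 586.3 units

586.3 units


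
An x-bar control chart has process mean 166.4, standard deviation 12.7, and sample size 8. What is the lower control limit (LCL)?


LCL = 166.4 - 3 * 12.7 / sqrt(8)

152.93


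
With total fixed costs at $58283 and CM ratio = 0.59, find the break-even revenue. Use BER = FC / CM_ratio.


Formula: BER = Fixed Costs / Contribution Margin Ratio
BER = $58283 / 0.59
BER = $98784.75 (to the nearest cent)

$98784.75


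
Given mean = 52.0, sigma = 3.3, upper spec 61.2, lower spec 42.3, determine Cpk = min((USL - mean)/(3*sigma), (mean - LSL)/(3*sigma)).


Cpu = (61.2 - 52.0) / (3 * 3.3) = 0.93
Cpl = (52.0 - 42.3) / (3 * 3.3) = 0.98
Cpk = min(0.93, 0.98) = 0.93

0.93


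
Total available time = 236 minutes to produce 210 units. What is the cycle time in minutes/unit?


Formula: CT = Available Time / Number of Units
CT = 236 min / 210 units
CT = 1.12 min/unit

1.12 min/unit


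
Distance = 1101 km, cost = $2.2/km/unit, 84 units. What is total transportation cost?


TC = dist * cost * units = 1101 * 2.2 * 84 = $203464.80

$203464.80


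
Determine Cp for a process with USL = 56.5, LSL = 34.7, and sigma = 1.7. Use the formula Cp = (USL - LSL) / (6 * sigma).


Cp = (56.5 - 34.7) / (6 * 1.7)

2.14


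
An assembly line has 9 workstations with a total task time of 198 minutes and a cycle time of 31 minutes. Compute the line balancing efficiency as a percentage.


Formula: Efficiency = Sum of Task Times / (N_stations * CT) * 100
Total station capacity = 9 stations * 31 min = 279 min
Efficiency = 198 / 279 * 100 = 71.0%

71.0%


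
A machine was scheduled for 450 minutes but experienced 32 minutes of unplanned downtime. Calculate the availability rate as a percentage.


Formula: Availability = (Planned Time - Downtime) / Planned Time * 100
Uptime = 450 - 32 = 418 min
Availability = 418 / 450 * 100 = 92.9%

92.9%


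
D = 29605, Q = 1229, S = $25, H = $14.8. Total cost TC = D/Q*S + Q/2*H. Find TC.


TC = 29605/1229 * 25 + 1229/2 * 14.8

$9696.82


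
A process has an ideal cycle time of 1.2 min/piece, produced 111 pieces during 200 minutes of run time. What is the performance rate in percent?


Formula: Performance = (Ideal CT * Total Count) / Run Time * 100
Ideal output time = 1.2 * 111 = 133.2 min
Performance = 133.2 / 200 * 100 = 66.6%

66.6%


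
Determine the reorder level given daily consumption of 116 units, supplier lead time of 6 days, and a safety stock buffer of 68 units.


Formula: ROP = (Daily Demand * Lead Time) + Safety Stock
Demand during lead time = 116 * 6 = 696 units
ROP = 696 + 68 = 764 units

764 units


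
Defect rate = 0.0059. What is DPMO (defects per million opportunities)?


DPMO = defect_rate * 1000000 = 0.0059 * 1000000

5900


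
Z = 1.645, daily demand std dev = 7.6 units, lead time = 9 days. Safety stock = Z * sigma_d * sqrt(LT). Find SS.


Formula: SS = z * sigma_d * sqrt(LT)
sqrt(LT) = sqrt(9) = 3.0
SS = 1.645 * 7.6 * 3.0
SS = 37.5 units

37.5 units


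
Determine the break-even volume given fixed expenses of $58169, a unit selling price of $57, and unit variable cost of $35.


Formula: BEQ = Fixed Costs / (Price - Variable Cost)
Contribution margin = $57 - $35 = $22/unit
BEQ = ceil($58169 / $22/unit) = ceil(2644.05) = 2645 units

2645 units


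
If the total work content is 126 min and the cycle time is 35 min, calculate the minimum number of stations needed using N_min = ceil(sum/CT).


Formula: N_min = ceil(Sum of Task Times / Cycle Time)
N_min = ceil(126 min / 35 min) = ceil(3.6)
N_min = 4 stations

4


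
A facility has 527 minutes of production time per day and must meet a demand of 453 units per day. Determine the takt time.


Formula: Takt Time = Available Production Time / Customer Demand
Takt = 527 min/day / 453 units/day
Takt = 1.16 min/unit

1.16 min/unit


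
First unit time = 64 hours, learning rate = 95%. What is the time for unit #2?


Formula: T_n = T_1 * (learning_rate)^(log2(n)) where learning_rate = rate/100
Doublings = log2(2) = 1
T_n = 64 * 0.95^1
T_n = 64 * 0.95 = 60.8 hours

60.8 hours


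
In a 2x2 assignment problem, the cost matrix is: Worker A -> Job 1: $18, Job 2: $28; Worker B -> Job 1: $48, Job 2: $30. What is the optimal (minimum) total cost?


Option 1: A->1 + B->2 = $18 + $30 = $48
Option 2: A->2 + B->1 = $28 + $48 = $76
Min cost = min($48, $76) = $48

$48


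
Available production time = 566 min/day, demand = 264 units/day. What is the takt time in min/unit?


Formula: Takt Time = Available Production Time / Customer Demand
Takt = 566 min/day / 264 units/day
Takt = 2.14 min/unit

2.14 min/unit


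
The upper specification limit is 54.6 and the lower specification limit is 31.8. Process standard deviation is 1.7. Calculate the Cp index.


Cp = (54.6 - 31.8) / (6 * 1.7)

2.24


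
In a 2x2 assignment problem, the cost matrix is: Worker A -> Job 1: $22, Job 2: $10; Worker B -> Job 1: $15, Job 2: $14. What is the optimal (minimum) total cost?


Option 1: A->1 + B->2 = $22 + $14 = $36
Option 2: A->2 + B->1 = $10 + $15 = $25
Min cost = min($36, $25) = $25

$25


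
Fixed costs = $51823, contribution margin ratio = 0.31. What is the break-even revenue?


Formula: BER = Fixed Costs / Contribution Margin Ratio
BER = $51823 / 0.31
BER = $167170.97 (to the nearest cent)

$167170.97


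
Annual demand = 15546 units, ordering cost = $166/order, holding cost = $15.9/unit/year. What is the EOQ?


Formula: EOQ = sqrt(2 * D * S / H)
Numerator: 2 * 15546 * 166 = 5161272
2DS/H = 5161272 / 15.9 = 324608.3
EOQ = sqrt(324608.3) = 569.7 units

569.7 units


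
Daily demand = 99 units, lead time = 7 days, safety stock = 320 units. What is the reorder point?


Formula: ROP = (Daily Demand * Lead Time) + Safety Stock
Demand during lead time = 99 * 7 = 693 units
ROP = 693 + 320 = 1013 units

1013 units


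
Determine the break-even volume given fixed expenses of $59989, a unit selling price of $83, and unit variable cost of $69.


Formula: BEQ = Fixed Costs / (Price - Variable Cost)
Contribution margin = $83 - $69 = $14/unit
BEQ = ceil($59989 / $14/unit) = ceil(4284.93) = 4285 units

4285 units


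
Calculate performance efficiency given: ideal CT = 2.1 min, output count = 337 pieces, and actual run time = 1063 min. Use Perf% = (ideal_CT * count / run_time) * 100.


Formula: Performance = (Ideal CT * Total Count) / Run Time * 100
Ideal output time = 2.1 * 337 = 707.7 min
Performance = 707.7 / 1063 * 100 = 66.6%

66.6%


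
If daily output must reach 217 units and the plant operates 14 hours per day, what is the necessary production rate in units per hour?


Formula: Production Rate = Daily Demand / Available Hours
Rate = 217 units/day / 14 hours/day
Rate = 15.5 units/hour

15.5 units/hour


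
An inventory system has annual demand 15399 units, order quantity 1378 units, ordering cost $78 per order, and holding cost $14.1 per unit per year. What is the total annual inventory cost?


TC = 15399/1378 * 78 + 1378/2 * 14.1

$10586.54


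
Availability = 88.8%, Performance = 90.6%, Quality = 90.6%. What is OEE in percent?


Formula: OEE = Availability * Performance * Quality / 10000
A * P = 88.8% * 90.6% / 100 = 80.45%
OEE = 80.45% * 90.6% / 100 = 72.9%

72.9%


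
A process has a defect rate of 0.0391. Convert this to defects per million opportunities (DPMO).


DPMO = defect_rate * 1000000 = 0.0391 * 1000000

39100


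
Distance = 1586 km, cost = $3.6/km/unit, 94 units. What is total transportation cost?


TC = dist * cost * units = 1586 * 3.6 * 94 = $536702.40

$536702.40


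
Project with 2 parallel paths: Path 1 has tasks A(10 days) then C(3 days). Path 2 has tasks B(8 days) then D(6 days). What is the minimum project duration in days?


Path 1 = 10 + 3 = 13 days
Path 2 = 8 + 6 = 14 days
Duration = max(13, 14) = 14 days

14 days


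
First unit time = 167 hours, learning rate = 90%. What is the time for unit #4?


Formula: T_n = T_1 * (learning_rate)^(log2(n)) where learning_rate = rate/100
Doublings = log2(4) = 2
T_n = 167 * 0.9^2
T_n = 167 * 0.81 = 135.3 hours

135.3 hours


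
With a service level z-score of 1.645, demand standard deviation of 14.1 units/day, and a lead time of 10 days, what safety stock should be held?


Formula: SS = z * sigma_d * sqrt(LT)
sqrt(LT) = sqrt(10) = 3.1623
SS = 1.645 * 14.1 * 3.1623
SS = 73.3 units

73.3 units


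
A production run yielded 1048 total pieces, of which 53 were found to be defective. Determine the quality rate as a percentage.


Formula: Quality Rate = Good Pieces / Total Pieces * 100
Good pieces = 1048 - 53 = 995
QR = 995 / 1048 * 100 = 94.9%

94.9%


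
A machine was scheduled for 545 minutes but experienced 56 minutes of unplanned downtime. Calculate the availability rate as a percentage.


Formula: Availability = (Planned Time - Downtime) / Planned Time * 100
Uptime = 545 - 56 = 489 min
Availability = 489 / 545 * 100 = 89.7%

89.7%


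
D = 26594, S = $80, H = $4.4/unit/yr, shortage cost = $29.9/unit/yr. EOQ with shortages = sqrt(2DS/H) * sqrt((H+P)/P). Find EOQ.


Formula: EOQ* = sqrt(2DS/H) * sqrt((H+P)/P)
Base EOQ = sqrt(2*26594*80/4.4) = 983.39 units
Correction = sqrt((4.4+29.9)/29.9) = 1.07105
EOQ* = 983.39 * 1.07105 = 1053.3 units

1053.3 units


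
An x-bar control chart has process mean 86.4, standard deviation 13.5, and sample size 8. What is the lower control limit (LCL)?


LCL = 86.4 - 3 * 13.5 / sqrt(8)

72.08


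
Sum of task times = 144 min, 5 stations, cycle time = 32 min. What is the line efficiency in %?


Formula: Efficiency = Sum of Task Times / (N_stations * CT) * 100
Total station capacity = 5 stations * 32 min = 160 min
Efficiency = 144 / 160 * 100 = 90.0%

90.0%


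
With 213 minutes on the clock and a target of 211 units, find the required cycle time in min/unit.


Formula: CT = Available Time / Number of Units
CT = 213 min / 211 units
CT = 1.01 min/unit

1.01 min/unit


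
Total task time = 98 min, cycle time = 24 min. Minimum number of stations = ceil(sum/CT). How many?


Formula: N_min = ceil(Sum of Task Times / Cycle Time)
N_min = ceil(98 min / 24 min) = ceil(4.0833)
N_min = 5 stations

5


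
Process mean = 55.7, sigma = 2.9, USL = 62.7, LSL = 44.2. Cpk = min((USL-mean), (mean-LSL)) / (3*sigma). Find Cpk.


Cpu = (62.7 - 55.7) / (3 * 2.9) = 0.8
Cpl = (55.7 - 44.2) / (3 * 2.9) = 1.32
Cpk = min(0.8, 1.32) = 0.8

0.8


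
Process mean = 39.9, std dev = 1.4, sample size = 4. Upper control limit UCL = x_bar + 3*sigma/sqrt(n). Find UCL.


UCL = 39.9 + 3 * 1.4 / sqrt(4)

42.0


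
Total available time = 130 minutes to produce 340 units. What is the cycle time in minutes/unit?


Formula: CT = Available Time / Number of Units
CT = 130 min / 340 units
CT = 0.38 min/unit

0.38 min/unit


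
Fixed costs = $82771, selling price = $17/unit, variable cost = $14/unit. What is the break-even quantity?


Formula: BEQ = Fixed Costs / (Price - Variable Cost)
Contribution margin = $17 - $14 = $3/unit
BEQ = ceil($82771 / $3/unit) = ceil(27590.33) = 27591 units

27591 units


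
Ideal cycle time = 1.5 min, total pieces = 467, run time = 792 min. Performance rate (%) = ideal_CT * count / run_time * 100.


Formula: Performance = (Ideal CT * Total Count) / Run Time * 100
Ideal output time = 1.5 * 467 = 700.5 min
Performance = 700.5 / 792 * 100 = 88.4%

88.4%


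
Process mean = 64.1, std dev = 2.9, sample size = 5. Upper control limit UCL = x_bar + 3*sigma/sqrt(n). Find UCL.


UCL = 64.1 + 3 * 2.9 / sqrt(5)

67.99


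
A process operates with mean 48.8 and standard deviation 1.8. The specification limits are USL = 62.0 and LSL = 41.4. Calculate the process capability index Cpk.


Cpu = (62.0 - 48.8) / (3 * 1.8) = 2.44
Cpl = (48.8 - 41.4) / (3 * 1.8) = 1.37
Cpk = min(2.44, 1.37) = 1.37

1.37


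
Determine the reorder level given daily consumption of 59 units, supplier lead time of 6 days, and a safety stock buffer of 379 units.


Formula: ROP = (Daily Demand * Lead Time) + Safety Stock
Demand during lead time = 59 * 6 = 354 units
ROP = 354 + 379 = 733 units

733 units


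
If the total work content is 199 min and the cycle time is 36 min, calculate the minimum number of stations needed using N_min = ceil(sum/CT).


Formula: N_min = ceil(Sum of Task Times / Cycle Time)
N_min = ceil(199 min / 36 min) = ceil(5.5278)
N_min = 6 stations

6


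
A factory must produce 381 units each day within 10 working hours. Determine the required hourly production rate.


Formula: Production Rate = Daily Demand / Available Hours
Rate = 381 units/day / 10 hours/day
Rate = 38.1 units/hour

38.1 units/hour


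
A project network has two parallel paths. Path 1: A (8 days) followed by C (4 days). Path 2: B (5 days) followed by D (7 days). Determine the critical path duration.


Path 1 = 8 + 4 = 12 days
Path 2 = 5 + 7 = 12 days
Duration = max(12, 12) = 12 days

12 days


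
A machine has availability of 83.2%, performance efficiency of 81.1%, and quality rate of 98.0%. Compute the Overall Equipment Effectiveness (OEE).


Formula: OEE = Availability * Performance * Quality / 10000
A * P = 83.2% * 81.1% / 100 = 67.48%
OEE = 67.48% * 98.0% / 100 = 66.1%

66.1%


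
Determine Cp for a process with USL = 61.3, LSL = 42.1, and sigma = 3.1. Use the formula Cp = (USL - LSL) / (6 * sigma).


Cp = (61.3 - 42.1) / (6 * 3.1)

1.03


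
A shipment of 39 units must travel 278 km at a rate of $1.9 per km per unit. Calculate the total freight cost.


TC = dist * cost * units = 278 * 1.9 * 39 = $20599.80

$20599.80


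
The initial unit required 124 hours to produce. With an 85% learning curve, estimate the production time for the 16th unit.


Formula: T_n = T_1 * (learning_rate)^(log2(n)) where learning_rate = rate/100
Doublings = log2(16) = 4
T_n = 124 * 0.85^4
T_n = 124 * 0.522 = 64.7 hours

64.7 hours


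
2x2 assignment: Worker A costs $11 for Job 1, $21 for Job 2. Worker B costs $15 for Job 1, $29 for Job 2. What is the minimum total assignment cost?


Option 1: A->1 + B->2 = $11 + $29 = $40
Option 2: A->2 + B->1 = $21 + $15 = $36
Min cost = min($40, $36) = $36

$36


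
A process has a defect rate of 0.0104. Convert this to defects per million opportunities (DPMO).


DPMO = defect_rate * 1000000 = 0.0104 * 1000000

10400


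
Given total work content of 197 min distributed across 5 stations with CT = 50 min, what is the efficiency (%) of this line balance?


Formula: Efficiency = Sum of Task Times / (N_stations * CT) * 100
Total station capacity = 5 stations * 50 min = 250 min
Efficiency = 197 / 250 * 100 = 78.8%

78.8%


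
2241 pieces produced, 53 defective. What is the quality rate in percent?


Formula: Quality Rate = Good Pieces / Total Pieces * 100
Good pieces = 2241 - 53 = 2188
QR = 2188 / 2241 * 100 = 97.6%

97.6%


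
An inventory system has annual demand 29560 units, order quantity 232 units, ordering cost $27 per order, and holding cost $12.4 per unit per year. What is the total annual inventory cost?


TC = 29560/232 * 27 + 232/2 * 12.4

$4878.57


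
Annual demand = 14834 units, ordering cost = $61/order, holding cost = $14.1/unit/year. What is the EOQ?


Formula: EOQ = sqrt(2 * D * S / H)
Numerator: 2 * 14834 * 61 = 1809748
2DS/H = 1809748 / 14.1 = 128350.9
EOQ = sqrt(128350.9) = 358.3 units

358.3 units


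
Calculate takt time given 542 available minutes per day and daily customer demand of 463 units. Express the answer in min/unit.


Formula: Takt Time = Available Production Time / Customer Demand
Takt = 542 min/day / 463 units/day
Takt = 1.17 min/unit

1.17 min/unit


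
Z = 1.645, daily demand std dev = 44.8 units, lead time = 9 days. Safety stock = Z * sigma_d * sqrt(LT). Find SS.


Formula: SS = z * sigma_d * sqrt(LT)
sqrt(LT) = sqrt(9) = 3.0
SS = 1.645 * 44.8 * 3.0
SS = 221.1 units

221.1 units


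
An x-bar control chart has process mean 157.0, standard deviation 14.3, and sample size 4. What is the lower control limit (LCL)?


LCL = 157.0 - 3 * 14.3 / sqrt(4)

135.55


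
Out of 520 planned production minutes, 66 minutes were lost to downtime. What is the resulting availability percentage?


Formula: Availability = (Planned Time - Downtime) / Planned Time * 100
Uptime = 520 - 66 = 454 min
Availability = 454 / 520 * 100 = 87.3%

87.3%


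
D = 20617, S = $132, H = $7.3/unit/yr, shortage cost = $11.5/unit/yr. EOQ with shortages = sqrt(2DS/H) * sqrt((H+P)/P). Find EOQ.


Formula: EOQ* = sqrt(2DS/H) * sqrt((H+P)/P)
Base EOQ = sqrt(2*20617*132/7.3) = 863.48 units
Correction = sqrt((7.3+11.5)/11.5) = 1.27859
EOQ* = 863.48 * 1.27859 = 1104.0 units

1104.0 units


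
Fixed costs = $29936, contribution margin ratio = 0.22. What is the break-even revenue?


Formula: BER = Fixed Costs / Contribution Margin Ratio
BER = $29936 / 0.22
BER = $136072.73 (to the nearest cent)

$136072.73


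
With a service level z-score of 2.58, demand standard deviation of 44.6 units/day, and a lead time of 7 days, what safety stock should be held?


Formula: SS = z * sigma_d * sqrt(LT)
sqrt(LT) = sqrt(7) = 2.6458
SS = 2.58 * 44.6 * 2.6458
SS = 304.4 units

304.4 units


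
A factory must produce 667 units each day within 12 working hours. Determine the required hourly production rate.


Formula: Production Rate = Daily Demand / Available Hours
Rate = 667 units/day / 12 hours/day
Rate = 55.6 units/hour

55.6 units/hour


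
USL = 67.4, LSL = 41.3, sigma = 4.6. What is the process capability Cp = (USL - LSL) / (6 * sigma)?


Cp = (67.4 - 41.3) / (6 * 4.6)

0.95


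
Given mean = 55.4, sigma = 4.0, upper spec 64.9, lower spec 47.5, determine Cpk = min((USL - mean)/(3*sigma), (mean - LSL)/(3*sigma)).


Cpu = (64.9 - 55.4) / (3 * 4.0) = 0.79
Cpl = (55.4 - 47.5) / (3 * 4.0) = 0.66
Cpk = min(0.79, 0.66) = 0.66

0.66


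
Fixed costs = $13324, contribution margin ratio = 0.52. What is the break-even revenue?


Formula: BER = Fixed Costs / Contribution Margin Ratio
BER = $13324 / 0.52
BER = $25623.08 (to the nearest cent)

$25623.08


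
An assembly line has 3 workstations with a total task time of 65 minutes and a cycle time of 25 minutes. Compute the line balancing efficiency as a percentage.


Formula: Efficiency = Sum of Task Times / (N_stations * CT) * 100
Total station capacity = 3 stations * 25 min = 75 min
Efficiency = 65 / 75 * 100 = 86.7%

86.7%


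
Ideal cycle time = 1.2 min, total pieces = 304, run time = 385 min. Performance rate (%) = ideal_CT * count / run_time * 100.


Formula: Performance = (Ideal CT * Total Count) / Run Time * 100
Ideal output time = 1.2 * 304 = 364.8 min
Performance = 364.8 / 385 * 100 = 94.8%

94.8%


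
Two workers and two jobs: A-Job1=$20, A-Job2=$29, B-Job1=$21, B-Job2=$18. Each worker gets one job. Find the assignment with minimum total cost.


Option 1: A->1 + B->2 = $20 + $18 = $38
Option 2: A->2 + B->1 = $29 + $21 = $50
Min cost = min($38, $50) = $38

$38


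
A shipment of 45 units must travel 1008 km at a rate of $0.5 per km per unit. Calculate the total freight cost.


TC = dist * cost * units = 1008 * 0.5 * 45 = $22680.00

$22680.00


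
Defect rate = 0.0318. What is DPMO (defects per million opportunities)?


DPMO = defect_rate * 1000000 = 0.0318 * 1000000

31800


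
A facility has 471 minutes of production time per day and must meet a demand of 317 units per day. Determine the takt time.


Formula: Takt Time = Available Production Time / Customer Demand
Takt = 471 min/day / 317 units/day
Takt = 1.49 min/unit

1.49 min/unit


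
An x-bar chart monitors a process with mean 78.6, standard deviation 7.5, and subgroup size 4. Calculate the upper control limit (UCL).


UCL = 78.6 + 3 * 7.5 / sqrt(4)

89.85


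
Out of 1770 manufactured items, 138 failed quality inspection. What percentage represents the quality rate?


Formula: Quality Rate = Good Pieces / Total Pieces * 100
Good pieces = 1770 - 138 = 1632
QR = 1632 / 1770 * 100 = 92.2%

92.2%


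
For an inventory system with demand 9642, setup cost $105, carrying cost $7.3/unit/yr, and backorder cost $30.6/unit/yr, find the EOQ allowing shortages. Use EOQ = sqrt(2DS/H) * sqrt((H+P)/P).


Formula: EOQ* = sqrt(2DS/H) * sqrt((H+P)/P)
Base EOQ = sqrt(2*9642*105/7.3) = 526.66 units
Correction = sqrt((7.3+30.6)/30.6) = 1.11291
EOQ* = 526.66 * 1.11291 = 586.1 units

586.1 units


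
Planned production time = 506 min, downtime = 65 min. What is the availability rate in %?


Formula: Availability = (Planned Time - Downtime) / Planned Time * 100
Uptime = 506 - 65 = 441 min
Availability = 441 / 506 * 100 = 87.2%

87.2%


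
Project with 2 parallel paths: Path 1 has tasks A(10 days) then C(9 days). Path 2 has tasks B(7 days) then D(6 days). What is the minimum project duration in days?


Path 1 = 10 + 9 = 19 days
Path 2 = 7 + 6 = 13 days
Duration = max(19, 13) = 19 days

19 days


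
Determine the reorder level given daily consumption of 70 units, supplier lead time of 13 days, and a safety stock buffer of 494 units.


Formula: ROP = (Daily Demand * Lead Time) + Safety Stock
Demand during lead time = 70 * 13 = 910 units
ROP = 910 + 494 = 1404 units

1404 units


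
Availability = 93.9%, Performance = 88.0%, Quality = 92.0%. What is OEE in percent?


Formula: OEE = Availability * Performance * Quality / 10000
A * P = 93.9% * 88.0% / 100 = 82.63%
OEE = 82.63% * 92.0% / 100 = 76.0%

76.0%


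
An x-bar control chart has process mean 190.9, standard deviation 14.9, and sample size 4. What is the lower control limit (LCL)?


LCL = 190.9 - 3 * 14.9 / sqrt(4)

168.55


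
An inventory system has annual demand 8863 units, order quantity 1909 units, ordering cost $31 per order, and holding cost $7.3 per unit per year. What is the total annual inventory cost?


TC = 8863/1909 * 31 + 1909/2 * 7.3

$7111.78


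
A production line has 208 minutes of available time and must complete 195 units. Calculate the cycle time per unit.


Formula: CT = Available Time / Number of Units
CT = 208 min / 195 units
CT = 1.07 min/unit

1.07 min/unit


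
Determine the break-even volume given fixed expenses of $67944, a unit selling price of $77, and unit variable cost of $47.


Formula: BEQ = Fixed Costs / (Price - Variable Cost)
Contribution margin = $77 - $47 = $30/unit
BEQ = ceil($67944 / $30/unit) = ceil(2264.8) = 2265 units

2265 units


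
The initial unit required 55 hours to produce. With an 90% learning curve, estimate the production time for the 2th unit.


Formula: T_n = T_1 * (learning_rate)^(log2(n)) where learning_rate = rate/100
Doublings = log2(2) = 1
T_n = 55 * 0.9^1
T_n = 55 * 0.9 = 49.5 hours

49.5 hours


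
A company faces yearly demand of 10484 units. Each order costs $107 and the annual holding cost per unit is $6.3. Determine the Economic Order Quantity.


Formula: EOQ = sqrt(2 * D * S / H)
Numerator: 2 * 10484 * 107 = 2243576
2DS/H = 2243576 / 6.3 = 356123.2
EOQ = sqrt(356123.2) = 596.8 units

596.8 units


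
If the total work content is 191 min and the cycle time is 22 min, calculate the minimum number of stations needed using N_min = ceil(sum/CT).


Formula: N_min = ceil(Sum of Task Times / Cycle Time)
N_min = ceil(191 min / 22 min) = ceil(8.6818)
N_min = 9 stations

9


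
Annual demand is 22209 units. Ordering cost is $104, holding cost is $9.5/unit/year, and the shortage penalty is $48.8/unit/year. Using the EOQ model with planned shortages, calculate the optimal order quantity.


Formula: EOQ* = sqrt(2DS/H) * sqrt((H+P)/P)
Base EOQ = sqrt(2*22209*104/9.5) = 697.32 units
Correction = sqrt((9.5+48.8)/48.8) = 1.09301
EOQ* = 697.32 * 1.09301 = 762.2 units

762.2 units


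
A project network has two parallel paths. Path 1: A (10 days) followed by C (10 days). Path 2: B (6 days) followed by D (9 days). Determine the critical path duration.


Path 1 = 10 + 10 = 20 days
Path 2 = 6 + 9 = 15 days
Duration = max(20, 15) = 20 days

20 days


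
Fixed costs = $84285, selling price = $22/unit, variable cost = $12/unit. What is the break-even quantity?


Formula: BEQ = Fixed Costs / (Price - Variable Cost)
Contribution margin = $22 - $12 = $10/unit
BEQ = ceil($84285 / $10/unit) = ceil(8428.5) = 8429 units

8429 units


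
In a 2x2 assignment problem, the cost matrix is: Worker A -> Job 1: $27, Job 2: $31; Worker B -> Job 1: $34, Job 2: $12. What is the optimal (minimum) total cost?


Option 1: A->1 + B->2 = $27 + $12 = $39
Option 2: A->2 + B->1 = $31 + $34 = $65
Min cost = min($39, $65) = $39

$39


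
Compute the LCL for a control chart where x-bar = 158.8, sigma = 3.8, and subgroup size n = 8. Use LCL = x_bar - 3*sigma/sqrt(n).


LCL = 158.8 - 3 * 3.8 / sqrt(8)

154.77


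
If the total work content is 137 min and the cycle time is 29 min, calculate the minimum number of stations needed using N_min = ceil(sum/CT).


Formula: N_min = ceil(Sum of Task Times / Cycle Time)
N_min = ceil(137 min / 29 min) = ceil(4.7241)
N_min = 5 stations

5


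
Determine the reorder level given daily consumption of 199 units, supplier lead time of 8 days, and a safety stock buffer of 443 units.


Formula: ROP = (Daily Demand * Lead Time) + Safety Stock
Demand during lead time = 199 * 8 = 1592 units
ROP = 1592 + 443 = 2035 units

2035 units


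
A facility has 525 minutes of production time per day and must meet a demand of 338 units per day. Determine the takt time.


Formula: Takt Time = Available Production Time / Customer Demand
Takt = 525 min/day / 338 units/day
Takt = 1.55 min/unit

1.55 min/unit


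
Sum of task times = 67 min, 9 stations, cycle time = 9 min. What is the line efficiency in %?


Formula: Efficiency = Sum of Task Times / (N_stations * CT) * 100
Total station capacity = 9 stations * 9 min = 81 min
Efficiency = 67 / 81 * 100 = 82.7%

82.7%


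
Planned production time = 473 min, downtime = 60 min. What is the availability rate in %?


Formula: Availability = (Planned Time - Downtime) / Planned Time * 100
Uptime = 473 - 60 = 413 min
Availability = 413 / 473 * 100 = 87.3%

87.3%


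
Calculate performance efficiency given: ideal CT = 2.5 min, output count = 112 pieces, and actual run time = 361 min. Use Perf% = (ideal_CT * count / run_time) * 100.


Formula: Performance = (Ideal CT * Total Count) / Run Time * 100
Ideal output time = 2.5 * 112 = 280.0 min
Performance = 280.0 / 361 * 100 = 77.6%

77.6%
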